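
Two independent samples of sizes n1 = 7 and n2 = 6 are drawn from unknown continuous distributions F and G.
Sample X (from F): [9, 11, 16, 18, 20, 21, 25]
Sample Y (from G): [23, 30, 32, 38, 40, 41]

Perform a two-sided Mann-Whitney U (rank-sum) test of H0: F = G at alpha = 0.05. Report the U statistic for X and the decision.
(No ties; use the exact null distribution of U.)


Step 1: Combine and sort all 13 observations; assign midranks.
sorted (value, group): (9,X), (11,X), (16,X), (18,X), (20,X), (21,X), (23,Y), (25,X), (30,Y), (32,Y), (38,Y), (40,Y), (41,Y)
ranks: 9->1, 11->2, 16->3, 18->4, 20->5, 21->6, 23->7, 25->8, 30->9, 32->10, 38->11, 40->12, 41->13
Step 2: Rank sum for X: R1 = 1 + 2 + 3 + 4 + 5 + 6 + 8 = 29.
Step 3: U_X = R1 - n1(n1+1)/2 = 29 - 7*8/2 = 29 - 28 = 1.
       U_Y = n1*n2 - U_X = 42 - 1 = 41.
Step 4: No ties, so the exact null distribution of U (based on enumerating the C(13,7) = 1716 equally likely rank assignments) gives the two-sided p-value.
Step 5: p-value = 0.002331; compare to alpha = 0.05. reject H0.

U_X = 1, p = 0.002331, reject H0 at alpha = 0.05.


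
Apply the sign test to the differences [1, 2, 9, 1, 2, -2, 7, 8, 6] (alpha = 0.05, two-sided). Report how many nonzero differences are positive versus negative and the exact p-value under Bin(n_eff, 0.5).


Step 1: Discard zero differences. Original n = 9; n_eff = number of nonzero differences = 9.
Nonzero differences (with sign): +1, +2, +9, +1, +2, -2, +7, +8, +6
Step 2: Count signs: positive = 8, negative = 1.
Step 3: Under H0: P(positive) = 0.5, so the number of positives S ~ Bin(9, 0.5).
Step 4: Two-sided exact p-value = sum of Bin(9,0.5) probabilities at or below the observed probability = 0.039062.
Step 5: alpha = 0.05. reject H0.

n_eff = 9, pos = 8, neg = 1, p = 0.039062, reject H0.


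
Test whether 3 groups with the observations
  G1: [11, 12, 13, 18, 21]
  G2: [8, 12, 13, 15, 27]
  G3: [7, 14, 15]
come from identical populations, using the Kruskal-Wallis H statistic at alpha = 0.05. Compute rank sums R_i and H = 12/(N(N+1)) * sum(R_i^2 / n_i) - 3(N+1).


Step 1: Combine all N = 13 observations and assign midranks.
sorted (value, group, rank): (7,G3,1), (8,G2,2), (11,G1,3), (12,G1,4.5), (12,G2,4.5), (13,G1,6.5), (13,G2,6.5), (14,G3,8), (15,G2,9.5), (15,G3,9.5), (18,G1,11), (21,G1,12), (27,G2,13)
Step 2: Sum ranks within each group.
R_1 = 37 (n_1 = 5)
R_2 = 35.5 (n_2 = 5)
R_3 = 18.5 (n_3 = 3)
Step 3: H = 12/(N(N+1)) * sum(R_i^2/n_i) - 3(N+1)
     = 12/(13*14) * (37^2/5 + 35.5^2/5 + 18.5^2/3) - 3*14
     = 0.065934 * 639.933 - 42
     = 0.193407.
Step 4: Ties present; correction factor C = 1 - 18/(13^3 - 13) = 0.991758. Corrected H = 0.193407 / 0.991758 = 0.195014.
Step 5: Under H0, H ~ chi^2(2); p-value = 0.907096.
Step 6: alpha = 0.05. fail to reject H0.

H = 0.1950, df = 2, p = 0.907096, fail to reject H0.


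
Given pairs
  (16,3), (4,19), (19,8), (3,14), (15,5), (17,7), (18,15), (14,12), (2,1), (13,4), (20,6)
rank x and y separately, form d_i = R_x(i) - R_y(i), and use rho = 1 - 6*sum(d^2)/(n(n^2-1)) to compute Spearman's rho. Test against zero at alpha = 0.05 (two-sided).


Step 1: Rank x and y separately (midranks; no ties here).
rank(x): 16->7, 4->3, 19->10, 3->2, 15->6, 17->8, 18->9, 14->5, 2->1, 13->4, 20->11
rank(y): 3->2, 19->11, 8->7, 14->9, 5->4, 7->6, 15->10, 12->8, 1->1, 4->3, 6->5
Step 2: d_i = R_x(i) - R_y(i); compute d_i^2.
  (7-2)^2=25, (3-11)^2=64, (10-7)^2=9, (2-9)^2=49, (6-4)^2=4, (8-6)^2=4, (9-10)^2=1, (5-8)^2=9, (1-1)^2=0, (4-3)^2=1, (11-5)^2=36
sum(d^2) = 202.
Step 3: rho = 1 - 6*202 / (11*(11^2 - 1)) = 1 - 1212/1320 = 0.081818.
Step 4: Under H0, t = rho * sqrt((n-2)/(1-rho^2)) = 0.2463 ~ t(9).
Step 5: Two-sided p-value from the t-distribution with 9 df = 0.810990.
Step 6: alpha = 0.05. fail to reject H0.

rho = 0.0818, p = 0.810990, fail to reject H0 at alpha = 0.05.


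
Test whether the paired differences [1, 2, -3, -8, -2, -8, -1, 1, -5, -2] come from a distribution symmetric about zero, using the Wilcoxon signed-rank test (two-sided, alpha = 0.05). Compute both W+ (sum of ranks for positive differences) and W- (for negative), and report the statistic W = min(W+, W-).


Step 1: Drop any zero differences (none here) and take |d_i|.
|d| = [1, 2, 3, 8, 2, 8, 1, 1, 5, 2]
Step 2: Midrank |d_i| (ties get averaged ranks).
ranks: |1|->2, |2|->5, |3|->7, |8|->9.5, |2|->5, |8|->9.5, |1|->2, |1|->2, |5|->8, |2|->5
Step 3: Attach original signs; sum ranks with positive sign and with negative sign.
W+ = 2 + 5 + 2 = 9
W- = 7 + 9.5 + 5 + 9.5 + 2 + 8 + 5 = 46
(Check: W+ + W- = 55 should equal n(n+1)/2 = 55.)
Step 4: Test statistic W = min(W+, W-) = 9.
Step 5: Ties in |d|, so use the tie-corrected normal approximation.
        E[W] = n(n+1)/4 = 10*11/4 = 27.5.
        Tie groups: |d|=1 (t=3), |d|=2 (t=3), |d|=8 (t=2); sum(t^3 - t) = 54.
        Var[W] = n(n+1)(2n+1)/24 - sum(t^3-t)/48 = 2310/24 - 54/48 = 95.125.
        z = (W - E[W]) / sqrt(Var[W]) = (9 - 27.5) / 9.7532 = -1.8968.
        Two-sided p = 2*Phi(z) = 0.057853.
Step 6: alpha = 0.05. fail to reject H0.

W+ = 9, W- = 46, W = min = 9, p = 0.057853, fail to reject H0.


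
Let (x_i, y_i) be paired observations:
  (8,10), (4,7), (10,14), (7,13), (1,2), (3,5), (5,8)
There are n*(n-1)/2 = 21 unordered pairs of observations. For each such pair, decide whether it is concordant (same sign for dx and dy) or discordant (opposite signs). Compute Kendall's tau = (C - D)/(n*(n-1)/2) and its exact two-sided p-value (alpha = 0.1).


Step 1: Enumerate the 21 unordered pairs (i,j) with i<j and classify each by sign(x_j-x_i) * sign(y_j-y_i).
  (1,2):dx=-4,dy=-3->C; (1,3):dx=+2,dy=+4->C; (1,4):dx=-1,dy=+3->D; (1,5):dx=-7,dy=-8->C
  (1,6):dx=-5,dy=-5->C; (1,7):dx=-3,dy=-2->C; (2,3):dx=+6,dy=+7->C; (2,4):dx=+3,dy=+6->C
  (2,5):dx=-3,dy=-5->C; (2,6):dx=-1,dy=-2->C; (2,7):dx=+1,dy=+1->C; (3,4):dx=-3,dy=-1->C
  (3,5):dx=-9,dy=-12->C; (3,6):dx=-7,dy=-9->C; (3,7):dx=-5,dy=-6->C; (4,5):dx=-6,dy=-11->C
  (4,6):dx=-4,dy=-8->C; (4,7):dx=-2,dy=-5->C; (5,6):dx=+2,dy=+3->C; (5,7):dx=+4,dy=+6->C
  (6,7):dx=+2,dy=+3->C
Step 2: C = 20, D = 1, total pairs = 21.
Step 3: tau = (C - D)/(n(n-1)/2) = (20 - 1)/21 = 0.904762.
Step 4: Exact two-sided p-value (enumerate n! = 5040 permutations of y under H0): p = 0.002778.
Step 5: alpha = 0.1. reject H0.

tau_b = 0.9048 (C=20, D=1), p = 0.002778, reject H0.


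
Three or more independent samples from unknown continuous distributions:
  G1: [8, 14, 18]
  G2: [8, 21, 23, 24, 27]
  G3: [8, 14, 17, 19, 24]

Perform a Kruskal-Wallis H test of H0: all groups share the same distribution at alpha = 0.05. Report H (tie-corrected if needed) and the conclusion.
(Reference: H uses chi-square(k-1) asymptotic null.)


Step 1: Combine all N = 13 observations and assign midranks.
sorted (value, group, rank): (8,G1,2), (8,G2,2), (8,G3,2), (14,G1,4.5), (14,G3,4.5), (17,G3,6), (18,G1,7), (19,G3,8), (21,G2,9), (23,G2,10), (24,G2,11.5), (24,G3,11.5), (27,G2,13)
Step 2: Sum ranks within each group.
R_1 = 13.5 (n_1 = 3)
R_2 = 45.5 (n_2 = 5)
R_3 = 32 (n_3 = 5)
Step 3: H = 12/(N(N+1)) * sum(R_i^2/n_i) - 3(N+1)
     = 12/(13*14) * (13.5^2/3 + 45.5^2/5 + 32^2/5) - 3*14
     = 0.065934 * 679.6 - 42
     = 2.808791.
Step 4: Ties present; correction factor C = 1 - 36/(13^3 - 13) = 0.983516. Corrected H = 2.808791 / 0.983516 = 2.855866.
Step 5: Under H0, H ~ chi^2(2); p-value = 0.239804.
Step 6: alpha = 0.05. fail to reject H0.

H = 2.8559, df = 2, p = 0.239804, fail to reject H0.


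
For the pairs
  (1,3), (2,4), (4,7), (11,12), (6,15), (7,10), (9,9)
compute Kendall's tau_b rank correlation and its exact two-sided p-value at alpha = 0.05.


Step 1: Enumerate the 21 unordered pairs (i,j) with i<j and classify each by sign(x_j-x_i) * sign(y_j-y_i).
  (1,2):dx=+1,dy=+1->C; (1,3):dx=+3,dy=+4->C; (1,4):dx=+10,dy=+9->C; (1,5):dx=+5,dy=+12->C
  (1,6):dx=+6,dy=+7->C; (1,7):dx=+8,dy=+6->C; (2,3):dx=+2,dy=+3->C; (2,4):dx=+9,dy=+8->C
  (2,5):dx=+4,dy=+11->C; (2,6):dx=+5,dy=+6->C; (2,7):dx=+7,dy=+5->C; (3,4):dx=+7,dy=+5->C
  (3,5):dx=+2,dy=+8->C; (3,6):dx=+3,dy=+3->C; (3,7):dx=+5,dy=+2->C; (4,5):dx=-5,dy=+3->D
  (4,6):dx=-4,dy=-2->C; (4,7):dx=-2,dy=-3->C; (5,6):dx=+1,dy=-5->D; (5,7):dx=+3,dy=-6->D
  (6,7):dx=+2,dy=-1->D
Step 2: C = 17, D = 4, total pairs = 21.
Step 3: tau = (C - D)/(n(n-1)/2) = (17 - 4)/21 = 0.619048.
Step 4: Exact two-sided p-value (enumerate n! = 5040 permutations of y under H0): p = 0.069048.
Step 5: alpha = 0.05. fail to reject H0.

tau_b = 0.6190 (C=17, D=4), p = 0.069048, fail to reject H0.


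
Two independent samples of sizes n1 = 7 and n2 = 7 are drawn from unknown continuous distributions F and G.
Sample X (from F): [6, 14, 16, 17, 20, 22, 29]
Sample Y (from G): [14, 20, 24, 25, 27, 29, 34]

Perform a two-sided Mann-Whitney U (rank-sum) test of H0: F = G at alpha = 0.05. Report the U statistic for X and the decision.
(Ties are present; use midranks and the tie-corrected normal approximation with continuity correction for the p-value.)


Step 1: Combine and sort all 14 observations; assign midranks.
sorted (value, group): (6,X), (14,X), (14,Y), (16,X), (17,X), (20,X), (20,Y), (22,X), (24,Y), (25,Y), (27,Y), (29,X), (29,Y), (34,Y)
ranks: 6->1, 14->2.5, 14->2.5, 16->4, 17->5, 20->6.5, 20->6.5, 22->8, 24->9, 25->10, 27->11, 29->12.5, 29->12.5, 34->14
Step 2: Rank sum for X: R1 = 1 + 2.5 + 4 + 5 + 6.5 + 8 + 12.5 = 39.5.
Step 3: U_X = R1 - n1(n1+1)/2 = 39.5 - 7*8/2 = 39.5 - 28 = 11.5.
       U_Y = n1*n2 - U_X = 49 - 11.5 = 37.5.
Step 4: Ties are present, so use the tie-corrected normal approximation (with continuity correction) for the p-value.
Step 5: p-value = 0.109049; compare to alpha = 0.05. fail to reject H0.

U_X = 11.5, p = 0.109049, fail to reject H0 at alpha = 0.05.


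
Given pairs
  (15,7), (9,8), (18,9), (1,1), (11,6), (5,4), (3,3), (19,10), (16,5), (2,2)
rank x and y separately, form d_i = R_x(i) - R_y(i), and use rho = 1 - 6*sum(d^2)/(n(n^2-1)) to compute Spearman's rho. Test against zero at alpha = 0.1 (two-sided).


Step 1: Rank x and y separately (midranks; no ties here).
rank(x): 15->7, 9->5, 18->9, 1->1, 11->6, 5->4, 3->3, 19->10, 16->8, 2->2
rank(y): 7->7, 8->8, 9->9, 1->1, 6->6, 4->4, 3->3, 10->10, 5->5, 2->2
Step 2: d_i = R_x(i) - R_y(i); compute d_i^2.
  (7-7)^2=0, (5-8)^2=9, (9-9)^2=0, (1-1)^2=0, (6-6)^2=0, (4-4)^2=0, (3-3)^2=0, (10-10)^2=0, (8-5)^2=9, (2-2)^2=0
sum(d^2) = 18.
Step 3: rho = 1 - 6*18 / (10*(10^2 - 1)) = 1 - 108/990 = 0.890909.
Step 4: Under H0, t = rho * sqrt((n-2)/(1-rho^2)) = 5.5482 ~ t(8).
Step 5: Two-sided p-value from the t-distribution with 8 df = 0.000542.
Step 6: alpha = 0.1. reject H0.

rho = 0.8909, p = 0.000542, reject H0 at alpha = 0.1.


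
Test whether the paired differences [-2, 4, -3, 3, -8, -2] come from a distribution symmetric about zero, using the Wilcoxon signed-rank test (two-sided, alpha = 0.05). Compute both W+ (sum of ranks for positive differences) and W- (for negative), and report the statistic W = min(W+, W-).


Step 1: Drop any zero differences (none here) and take |d_i|.
|d| = [2, 4, 3, 3, 8, 2]
Step 2: Midrank |d_i| (ties get averaged ranks).
ranks: |2|->1.5, |4|->5, |3|->3.5, |3|->3.5, |8|->6, |2|->1.5
Step 3: Attach original signs; sum ranks with positive sign and with negative sign.
W+ = 5 + 3.5 = 8.5
W- = 1.5 + 3.5 + 6 + 1.5 = 12.5
(Check: W+ + W- = 21 should equal n(n+1)/2 = 21.)
Step 4: Test statistic W = min(W+, W-) = 8.5.
Step 5: Ties in |d|, so use the tie-corrected normal approximation.
        E[W] = n(n+1)/4 = 6*7/4 = 10.5.
        Tie groups: |d|=2 (t=2), |d|=3 (t=2); sum(t^3 - t) = 12.
        Var[W] = n(n+1)(2n+1)/24 - sum(t^3-t)/48 = 546/24 - 12/48 = 22.5.
        z = (W - E[W]) / sqrt(Var[W]) = (8.5 - 10.5) / 4.7434 = -0.4216.
        Two-sided p = 2*Phi(z) = 0.673290.
Step 6: alpha = 0.05. fail to reject H0.

W+ = 8.5, W- = 12.5, W = min = 8.5, p = 0.673290, fail to reject H0.


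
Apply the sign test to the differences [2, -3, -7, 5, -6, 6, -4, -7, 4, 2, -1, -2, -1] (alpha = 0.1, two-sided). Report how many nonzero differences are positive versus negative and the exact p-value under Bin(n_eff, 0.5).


Step 1: Discard zero differences. Original n = 13; n_eff = number of nonzero differences = 13.
Nonzero differences (with sign): +2, -3, -7, +5, -6, +6, -4, -7, +4, +2, -1, -2, -1
Step 2: Count signs: positive = 5, negative = 8.
Step 3: Under H0: P(positive) = 0.5, so the number of positives S ~ Bin(13, 0.5).
Step 4: Two-sided exact p-value = sum of Bin(13,0.5) probabilities at or below the observed probability = 0.581055.
Step 5: alpha = 0.1. fail to reject H0.

n_eff = 13, pos = 5, neg = 8, p = 0.581055, fail to reject H0.


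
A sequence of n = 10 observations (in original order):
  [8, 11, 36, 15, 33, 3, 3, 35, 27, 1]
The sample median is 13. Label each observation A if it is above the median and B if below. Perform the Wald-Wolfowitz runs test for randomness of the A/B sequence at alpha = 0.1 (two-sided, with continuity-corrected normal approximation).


Step 1: Compute median = 13; label A = above, B = below.
Labels in order: BBAAABBAAB  (n_A = 5, n_B = 5)
Step 2: Count runs R = 5.
Step 3: Under H0 (random ordering), E[R] = 2*n_A*n_B/(n_A+n_B) + 1 = 2*5*5/10 + 1 = 6.0000.
        Var[R] = 2*n_A*n_B*(2*n_A*n_B - n_A - n_B) / ((n_A+n_B)^2 * (n_A+n_B-1)) = 2000/900 = 2.2222.
        SD[R] = 1.4907.
Step 4: Continuity-corrected z = (R + 0.5 - E[R]) / SD[R] = (5 + 0.5 - 6.0000) / 1.4907 = -0.3354.
Step 5: Two-sided p-value via normal approximation = 2*(1 - Phi(|z|)) = 0.737316.
Step 6: alpha = 0.1. fail to reject H0.

R = 5, z = -0.3354, p = 0.737316, fail to reject H0.


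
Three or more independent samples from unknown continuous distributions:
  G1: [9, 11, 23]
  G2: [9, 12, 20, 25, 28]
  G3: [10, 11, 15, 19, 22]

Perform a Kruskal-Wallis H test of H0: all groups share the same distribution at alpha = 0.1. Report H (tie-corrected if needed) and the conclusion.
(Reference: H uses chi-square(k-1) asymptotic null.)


Step 1: Combine all N = 13 observations and assign midranks.
sorted (value, group, rank): (9,G1,1.5), (9,G2,1.5), (10,G3,3), (11,G1,4.5), (11,G3,4.5), (12,G2,6), (15,G3,7), (19,G3,8), (20,G2,9), (22,G3,10), (23,G1,11), (25,G2,12), (28,G2,13)
Step 2: Sum ranks within each group.
R_1 = 17 (n_1 = 3)
R_2 = 41.5 (n_2 = 5)
R_3 = 32.5 (n_3 = 5)
Step 3: H = 12/(N(N+1)) * sum(R_i^2/n_i) - 3(N+1)
     = 12/(13*14) * (17^2/3 + 41.5^2/5 + 32.5^2/5) - 3*14
     = 0.065934 * 652.033 - 42
     = 0.991209.
Step 4: Ties present; correction factor C = 1 - 12/(13^3 - 13) = 0.994505. Corrected H = 0.991209 / 0.994505 = 0.996685.
Step 5: Under H0, H ~ chi^2(2); p-value = 0.607537.
Step 6: alpha = 0.1. fail to reject H0.

H = 0.9967, df = 2, p = 0.607537, fail to reject H0.


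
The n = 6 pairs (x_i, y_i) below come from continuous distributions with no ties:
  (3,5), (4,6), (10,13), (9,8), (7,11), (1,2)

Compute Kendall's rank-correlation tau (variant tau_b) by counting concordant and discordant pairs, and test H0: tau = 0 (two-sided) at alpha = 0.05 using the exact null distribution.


Step 1: Enumerate the 15 unordered pairs (i,j) with i<j and classify each by sign(x_j-x_i) * sign(y_j-y_i).
  (1,2):dx=+1,dy=+1->C; (1,3):dx=+7,dy=+8->C; (1,4):dx=+6,dy=+3->C; (1,5):dx=+4,dy=+6->C
  (1,6):dx=-2,dy=-3->C; (2,3):dx=+6,dy=+7->C; (2,4):dx=+5,dy=+2->C; (2,5):dx=+3,dy=+5->C
  (2,6):dx=-3,dy=-4->C; (3,4):dx=-1,dy=-5->C; (3,5):dx=-3,dy=-2->C; (3,6):dx=-9,dy=-11->C
  (4,5):dx=-2,dy=+3->D; (4,6):dx=-8,dy=-6->C; (5,6):dx=-6,dy=-9->C
Step 2: C = 14, D = 1, total pairs = 15.
Step 3: tau = (C - D)/(n(n-1)/2) = (14 - 1)/15 = 0.866667.
Step 4: Exact two-sided p-value (enumerate n! = 720 permutations of y under H0): p = 0.016667.
Step 5: alpha = 0.05. reject H0.

tau_b = 0.8667 (C=14, D=1), p = 0.016667, reject H0.


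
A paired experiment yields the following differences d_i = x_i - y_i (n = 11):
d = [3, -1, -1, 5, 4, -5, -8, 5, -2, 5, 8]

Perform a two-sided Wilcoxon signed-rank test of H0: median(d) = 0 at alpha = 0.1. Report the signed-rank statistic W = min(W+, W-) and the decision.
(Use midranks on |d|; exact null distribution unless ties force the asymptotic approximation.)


Step 1: Drop any zero differences (none here) and take |d_i|.
|d| = [3, 1, 1, 5, 4, 5, 8, 5, 2, 5, 8]
Step 2: Midrank |d_i| (ties get averaged ranks).
ranks: |3|->4, |1|->1.5, |1|->1.5, |5|->7.5, |4|->5, |5|->7.5, |8|->10.5, |5|->7.5, |2|->3, |5|->7.5, |8|->10.5
Step 3: Attach original signs; sum ranks with positive sign and with negative sign.
W+ = 4 + 7.5 + 5 + 7.5 + 7.5 + 10.5 = 42
W- = 1.5 + 1.5 + 7.5 + 10.5 + 3 = 24
(Check: W+ + W- = 66 should equal n(n+1)/2 = 66.)
Step 4: Test statistic W = min(W+, W-) = 24.
Step 5: Ties in |d|, so use the tie-corrected normal approximation.
        E[W] = n(n+1)/4 = 11*12/4 = 33.
        Tie groups: |d|=1 (t=2), |d|=5 (t=4), |d|=8 (t=2); sum(t^3 - t) = 72.
        Var[W] = n(n+1)(2n+1)/24 - sum(t^3-t)/48 = 3036/24 - 72/48 = 125.
        z = (W - E[W]) / sqrt(Var[W]) = (24 - 33) / 11.1803 = -0.8050.
        Two-sided p = 2*Phi(z) = 0.420829.
Step 6: alpha = 0.1. fail to reject H0.

W+ = 42, W- = 24, W = min = 24, p = 0.420829, fail to reject H0.


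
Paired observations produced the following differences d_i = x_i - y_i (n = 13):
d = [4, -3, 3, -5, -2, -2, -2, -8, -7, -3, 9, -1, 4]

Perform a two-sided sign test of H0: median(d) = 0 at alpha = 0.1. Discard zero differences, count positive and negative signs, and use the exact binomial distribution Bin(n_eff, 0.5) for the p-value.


Step 1: Discard zero differences. Original n = 13; n_eff = number of nonzero differences = 13.
Nonzero differences (with sign): +4, -3, +3, -5, -2, -2, -2, -8, -7, -3, +9, -1, +4
Step 2: Count signs: positive = 4, negative = 9.
Step 3: Under H0: P(positive) = 0.5, so the number of positives S ~ Bin(13, 0.5).
Step 4: Two-sided exact p-value = sum of Bin(13,0.5) probabilities at or below the observed probability = 0.266846.
Step 5: alpha = 0.1. fail to reject H0.

n_eff = 13, pos = 4, neg = 9, p = 0.266846, fail to reject H0.


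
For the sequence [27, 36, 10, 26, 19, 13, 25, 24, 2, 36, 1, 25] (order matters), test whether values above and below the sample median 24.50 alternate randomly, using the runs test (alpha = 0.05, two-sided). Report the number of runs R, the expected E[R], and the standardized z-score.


Step 1: Compute median = 24.50; label A = above, B = below.
Labels in order: AABABBABBABA  (n_A = 6, n_B = 6)
Step 2: Count runs R = 9.
Step 3: Under H0 (random ordering), E[R] = 2*n_A*n_B/(n_A+n_B) + 1 = 2*6*6/12 + 1 = 7.0000.
        Var[R] = 2*n_A*n_B*(2*n_A*n_B - n_A - n_B) / ((n_A+n_B)^2 * (n_A+n_B-1)) = 4320/1584 = 2.7273.
        SD[R] = 1.6514.
Step 4: Continuity-corrected z = (R - 0.5 - E[R]) / SD[R] = (9 - 0.5 - 7.0000) / 1.6514 = 0.9083.
Step 5: Two-sided p-value via normal approximation = 2*(1 - Phi(|z|)) = 0.363722.
Step 6: alpha = 0.05. fail to reject H0.

R = 9, z = 0.9083, p = 0.363722, fail to reject H0.


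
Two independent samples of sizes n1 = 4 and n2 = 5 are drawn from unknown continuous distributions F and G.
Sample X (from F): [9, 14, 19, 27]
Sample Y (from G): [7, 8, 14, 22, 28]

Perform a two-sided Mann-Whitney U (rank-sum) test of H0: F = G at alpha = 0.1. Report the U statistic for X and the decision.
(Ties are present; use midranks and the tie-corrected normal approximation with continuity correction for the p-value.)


Step 1: Combine and sort all 9 observations; assign midranks.
sorted (value, group): (7,Y), (8,Y), (9,X), (14,X), (14,Y), (19,X), (22,Y), (27,X), (28,Y)
ranks: 7->1, 8->2, 9->3, 14->4.5, 14->4.5, 19->6, 22->7, 27->8, 28->9
Step 2: Rank sum for X: R1 = 3 + 4.5 + 6 + 8 = 21.5.
Step 3: U_X = R1 - n1(n1+1)/2 = 21.5 - 4*5/2 = 21.5 - 10 = 11.5.
       U_Y = n1*n2 - U_X = 20 - 11.5 = 8.5.
Step 4: Ties are present, so use the tie-corrected normal approximation (with continuity correction) for the p-value.
Step 5: p-value = 0.805701; compare to alpha = 0.1. fail to reject H0.

U_X = 11.5, p = 0.805701, fail to reject H0 at alpha = 0.1.


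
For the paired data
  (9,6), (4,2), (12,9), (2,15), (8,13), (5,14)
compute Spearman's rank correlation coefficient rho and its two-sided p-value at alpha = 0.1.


Step 1: Rank x and y separately (midranks; no ties here).
rank(x): 9->5, 4->2, 12->6, 2->1, 8->4, 5->3
rank(y): 6->2, 2->1, 9->3, 15->6, 13->4, 14->5
Step 2: d_i = R_x(i) - R_y(i); compute d_i^2.
  (5-2)^2=9, (2-1)^2=1, (6-3)^2=9, (1-6)^2=25, (4-4)^2=0, (3-5)^2=4
sum(d^2) = 48.
Step 3: rho = 1 - 6*48 / (6*(6^2 - 1)) = 1 - 288/210 = -0.371429.
Step 4: Under H0, t = rho * sqrt((n-2)/(1-rho^2)) = -0.8001 ~ t(4).
Step 5: Two-sided p-value from the t-distribution with 4 df = 0.468478.
Step 6: alpha = 0.1. fail to reject H0.

rho = -0.3714, p = 0.468478, fail to reject H0 at alpha = 0.1.


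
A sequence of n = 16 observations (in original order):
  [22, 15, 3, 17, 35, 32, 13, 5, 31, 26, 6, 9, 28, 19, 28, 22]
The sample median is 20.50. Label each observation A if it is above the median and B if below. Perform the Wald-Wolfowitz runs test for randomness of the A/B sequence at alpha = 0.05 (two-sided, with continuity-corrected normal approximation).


Step 1: Compute median = 20.50; label A = above, B = below.
Labels in order: ABBBAABBAABBABAA  (n_A = 8, n_B = 8)
Step 2: Count runs R = 9.
Step 3: Under H0 (random ordering), E[R] = 2*n_A*n_B/(n_A+n_B) + 1 = 2*8*8/16 + 1 = 9.0000.
        Var[R] = 2*n_A*n_B*(2*n_A*n_B - n_A - n_B) / ((n_A+n_B)^2 * (n_A+n_B-1)) = 14336/3840 = 3.7333.
        SD[R] = 1.9322.
Step 4: R = E[R], so z = 0 with no continuity correction.
Step 5: Two-sided p-value via normal approximation = 2*(1 - Phi(|z|)) = 1.000000.
Step 6: alpha = 0.05. fail to reject H0.

R = 9, z = 0.0000, p = 1.000000, fail to reject H0.


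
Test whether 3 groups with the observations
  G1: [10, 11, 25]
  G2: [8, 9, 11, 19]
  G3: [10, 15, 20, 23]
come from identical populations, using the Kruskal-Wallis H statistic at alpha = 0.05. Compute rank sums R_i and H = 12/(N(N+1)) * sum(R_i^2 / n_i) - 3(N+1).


Step 1: Combine all N = 11 observations and assign midranks.
sorted (value, group, rank): (8,G2,1), (9,G2,2), (10,G1,3.5), (10,G3,3.5), (11,G1,5.5), (11,G2,5.5), (15,G3,7), (19,G2,8), (20,G3,9), (23,G3,10), (25,G1,11)
Step 2: Sum ranks within each group.
R_1 = 20 (n_1 = 3)
R_2 = 16.5 (n_2 = 4)
R_3 = 29.5 (n_3 = 4)
Step 3: H = 12/(N(N+1)) * sum(R_i^2/n_i) - 3(N+1)
     = 12/(11*12) * (20^2/3 + 16.5^2/4 + 29.5^2/4) - 3*12
     = 0.090909 * 418.958 - 36
     = 2.087121.
Step 4: Ties present; correction factor C = 1 - 12/(11^3 - 11) = 0.990909. Corrected H = 2.087121 / 0.990909 = 2.106269.
Step 5: Under H0, H ~ chi^2(2); p-value = 0.348843.
Step 6: alpha = 0.05. fail to reject H0.

H = 2.1063, df = 2, p = 0.348843, fail to reject H0.


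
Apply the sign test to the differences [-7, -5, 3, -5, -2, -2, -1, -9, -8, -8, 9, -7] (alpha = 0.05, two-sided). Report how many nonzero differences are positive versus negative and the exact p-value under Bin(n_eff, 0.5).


Step 1: Discard zero differences. Original n = 12; n_eff = number of nonzero differences = 12.
Nonzero differences (with sign): -7, -5, +3, -5, -2, -2, -1, -9, -8, -8, +9, -7
Step 2: Count signs: positive = 2, negative = 10.
Step 3: Under H0: P(positive) = 0.5, so the number of positives S ~ Bin(12, 0.5).
Step 4: Two-sided exact p-value = sum of Bin(12,0.5) probabilities at or below the observed probability = 0.038574.
Step 5: alpha = 0.05. reject H0.

n_eff = 12, pos = 2, neg = 10, p = 0.038574, reject H0.


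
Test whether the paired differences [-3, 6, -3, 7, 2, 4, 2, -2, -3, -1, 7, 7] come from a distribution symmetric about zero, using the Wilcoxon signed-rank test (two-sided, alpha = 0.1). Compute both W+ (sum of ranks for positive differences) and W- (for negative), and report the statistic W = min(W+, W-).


Step 1: Drop any zero differences (none here) and take |d_i|.
|d| = [3, 6, 3, 7, 2, 4, 2, 2, 3, 1, 7, 7]
Step 2: Midrank |d_i| (ties get averaged ranks).
ranks: |3|->6, |6|->9, |3|->6, |7|->11, |2|->3, |4|->8, |2|->3, |2|->3, |3|->6, |1|->1, |7|->11, |7|->11
Step 3: Attach original signs; sum ranks with positive sign and with negative sign.
W+ = 9 + 11 + 3 + 8 + 3 + 11 + 11 = 56
W- = 6 + 6 + 3 + 6 + 1 = 22
(Check: W+ + W- = 78 should equal n(n+1)/2 = 78.)
Step 4: Test statistic W = min(W+, W-) = 22.
Step 5: Ties in |d|, so use the tie-corrected normal approximation.
        E[W] = n(n+1)/4 = 12*13/4 = 39.
        Tie groups: |d|=2 (t=3), |d|=3 (t=3), |d|=7 (t=3); sum(t^3 - t) = 72.
        Var[W] = n(n+1)(2n+1)/24 - sum(t^3-t)/48 = 3900/24 - 72/48 = 161.
        z = (W - E[W]) / sqrt(Var[W]) = (22 - 39) / 12.6886 = -1.3398.
        Two-sided p = 2*Phi(z) = 0.180314.
Step 6: alpha = 0.1. fail to reject H0.

W+ = 56, W- = 22, W = min = 22, p = 0.180314, fail to reject H0.


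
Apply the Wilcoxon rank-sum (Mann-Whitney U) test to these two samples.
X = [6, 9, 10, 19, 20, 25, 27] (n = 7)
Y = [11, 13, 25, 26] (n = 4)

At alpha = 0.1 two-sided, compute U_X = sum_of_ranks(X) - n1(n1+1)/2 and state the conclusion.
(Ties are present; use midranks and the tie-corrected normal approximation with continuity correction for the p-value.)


Step 1: Combine and sort all 11 observations; assign midranks.
sorted (value, group): (6,X), (9,X), (10,X), (11,Y), (13,Y), (19,X), (20,X), (25,X), (25,Y), (26,Y), (27,X)
ranks: 6->1, 9->2, 10->3, 11->4, 13->5, 19->6, 20->7, 25->8.5, 25->8.5, 26->10, 27->11
Step 2: Rank sum for X: R1 = 1 + 2 + 3 + 6 + 7 + 8.5 + 11 = 38.5.
Step 3: U_X = R1 - n1(n1+1)/2 = 38.5 - 7*8/2 = 38.5 - 28 = 10.5.
       U_Y = n1*n2 - U_X = 28 - 10.5 = 17.5.
Step 4: Ties are present, so use the tie-corrected normal approximation (with continuity correction) for the p-value.
Step 5: p-value = 0.569872; compare to alpha = 0.1. fail to reject H0.

U_X = 10.5, p = 0.569872, fail to reject H0 at alpha = 0.1.


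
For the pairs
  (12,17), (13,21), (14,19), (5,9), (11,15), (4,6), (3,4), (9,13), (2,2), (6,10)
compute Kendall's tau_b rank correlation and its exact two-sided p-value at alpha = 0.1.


Step 1: Enumerate the 45 unordered pairs (i,j) with i<j and classify each by sign(x_j-x_i) * sign(y_j-y_i).
  (1,2):dx=+1,dy=+4->C; (1,3):dx=+2,dy=+2->C; (1,4):dx=-7,dy=-8->C; (1,5):dx=-1,dy=-2->C
  (1,6):dx=-8,dy=-11->C; (1,7):dx=-9,dy=-13->C; (1,8):dx=-3,dy=-4->C; (1,9):dx=-10,dy=-15->C
  (1,10):dx=-6,dy=-7->C; (2,3):dx=+1,dy=-2->D; (2,4):dx=-8,dy=-12->C; (2,5):dx=-2,dy=-6->C
  (2,6):dx=-9,dy=-15->C; (2,7):dx=-10,dy=-17->C; (2,8):dx=-4,dy=-8->C; (2,9):dx=-11,dy=-19->C
  (2,10):dx=-7,dy=-11->C; (3,4):dx=-9,dy=-10->C; (3,5):dx=-3,dy=-4->C; (3,6):dx=-10,dy=-13->C
  (3,7):dx=-11,dy=-15->C; (3,8):dx=-5,dy=-6->C; (3,9):dx=-12,dy=-17->C; (3,10):dx=-8,dy=-9->C
  (4,5):dx=+6,dy=+6->C; (4,6):dx=-1,dy=-3->C; (4,7):dx=-2,dy=-5->C; (4,8):dx=+4,dy=+4->C
  (4,9):dx=-3,dy=-7->C; (4,10):dx=+1,dy=+1->C; (5,6):dx=-7,dy=-9->C; (5,7):dx=-8,dy=-11->C
  (5,8):dx=-2,dy=-2->C; (5,9):dx=-9,dy=-13->C; (5,10):dx=-5,dy=-5->C; (6,7):dx=-1,dy=-2->C
  (6,8):dx=+5,dy=+7->C; (6,9):dx=-2,dy=-4->C; (6,10):dx=+2,dy=+4->C; (7,8):dx=+6,dy=+9->C
  (7,9):dx=-1,dy=-2->C; (7,10):dx=+3,dy=+6->C; (8,9):dx=-7,dy=-11->C; (8,10):dx=-3,dy=-3->C
  (9,10):dx=+4,dy=+8->C
Step 2: C = 44, D = 1, total pairs = 45.
Step 3: tau = (C - D)/(n(n-1)/2) = (44 - 1)/45 = 0.955556.
Step 4: Exact two-sided p-value (enumerate n! = 3628800 permutations of y under H0): p = 0.000006.
Step 5: alpha = 0.1. reject H0.

tau_b = 0.9556 (C=44, D=1), p = 0.000006, reject H0.


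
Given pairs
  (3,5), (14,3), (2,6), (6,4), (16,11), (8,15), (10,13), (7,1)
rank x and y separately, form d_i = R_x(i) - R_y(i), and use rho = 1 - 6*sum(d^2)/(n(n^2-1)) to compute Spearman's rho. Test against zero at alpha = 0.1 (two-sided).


Step 1: Rank x and y separately (midranks; no ties here).
rank(x): 3->2, 14->7, 2->1, 6->3, 16->8, 8->5, 10->6, 7->4
rank(y): 5->4, 3->2, 6->5, 4->3, 11->6, 15->8, 13->7, 1->1
Step 2: d_i = R_x(i) - R_y(i); compute d_i^2.
  (2-4)^2=4, (7-2)^2=25, (1-5)^2=16, (3-3)^2=0, (8-6)^2=4, (5-8)^2=9, (6-7)^2=1, (4-1)^2=9
sum(d^2) = 68.
Step 3: rho = 1 - 6*68 / (8*(8^2 - 1)) = 1 - 408/504 = 0.190476.
Step 4: Under H0, t = rho * sqrt((n-2)/(1-rho^2)) = 0.4753 ~ t(6).
Step 5: Two-sided p-value from the t-distribution with 6 df = 0.651401.
Step 6: alpha = 0.1. fail to reject H0.

rho = 0.1905, p = 0.651401, fail to reject H0 at alpha = 0.1.


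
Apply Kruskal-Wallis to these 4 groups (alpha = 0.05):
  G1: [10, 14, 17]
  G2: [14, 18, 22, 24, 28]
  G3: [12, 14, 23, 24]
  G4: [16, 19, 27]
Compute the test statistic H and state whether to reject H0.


Step 1: Combine all N = 15 observations and assign midranks.
sorted (value, group, rank): (10,G1,1), (12,G3,2), (14,G1,4), (14,G2,4), (14,G3,4), (16,G4,6), (17,G1,7), (18,G2,8), (19,G4,9), (22,G2,10), (23,G3,11), (24,G2,12.5), (24,G3,12.5), (27,G4,14), (28,G2,15)
Step 2: Sum ranks within each group.
R_1 = 12 (n_1 = 3)
R_2 = 49.5 (n_2 = 5)
R_3 = 29.5 (n_3 = 4)
R_4 = 29 (n_4 = 3)
Step 3: H = 12/(N(N+1)) * sum(R_i^2/n_i) - 3(N+1)
     = 12/(15*16) * (12^2/3 + 49.5^2/5 + 29.5^2/4 + 29^2/3) - 3*16
     = 0.050000 * 1035.95 - 48
     = 3.797292.
Step 4: Ties present; correction factor C = 1 - 30/(15^3 - 15) = 0.991071. Corrected H = 3.797292 / 0.991071 = 3.831502.
Step 5: Under H0, H ~ chi^2(3); p-value = 0.280243.
Step 6: alpha = 0.05. fail to reject H0.

H = 3.8315, df = 3, p = 0.280243, fail to reject H0.


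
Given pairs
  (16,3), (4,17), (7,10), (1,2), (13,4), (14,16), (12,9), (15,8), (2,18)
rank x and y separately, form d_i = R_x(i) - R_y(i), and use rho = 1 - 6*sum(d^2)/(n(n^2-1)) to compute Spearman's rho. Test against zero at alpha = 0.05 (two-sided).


Step 1: Rank x and y separately (midranks; no ties here).
rank(x): 16->9, 4->3, 7->4, 1->1, 13->6, 14->7, 12->5, 15->8, 2->2
rank(y): 3->2, 17->8, 10->6, 2->1, 4->3, 16->7, 9->5, 8->4, 18->9
Step 2: d_i = R_x(i) - R_y(i); compute d_i^2.
  (9-2)^2=49, (3-8)^2=25, (4-6)^2=4, (1-1)^2=0, (6-3)^2=9, (7-7)^2=0, (5-5)^2=0, (8-4)^2=16, (2-9)^2=49
sum(d^2) = 152.
Step 3: rho = 1 - 6*152 / (9*(9^2 - 1)) = 1 - 912/720 = -0.266667.
Step 4: Under H0, t = rho * sqrt((n-2)/(1-rho^2)) = -0.7320 ~ t(7).
Step 5: Two-sided p-value from the t-distribution with 7 df = 0.487922.
Step 6: alpha = 0.05. fail to reject H0.

rho = -0.2667, p = 0.487922, fail to reject H0 at alpha = 0.05.


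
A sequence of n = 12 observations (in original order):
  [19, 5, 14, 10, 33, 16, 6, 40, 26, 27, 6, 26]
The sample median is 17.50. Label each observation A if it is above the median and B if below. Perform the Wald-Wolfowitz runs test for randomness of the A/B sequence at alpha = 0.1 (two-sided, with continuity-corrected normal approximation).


Step 1: Compute median = 17.50; label A = above, B = below.
Labels in order: ABBBABBAAABA  (n_A = 6, n_B = 6)
Step 2: Count runs R = 7.
Step 3: Under H0 (random ordering), E[R] = 2*n_A*n_B/(n_A+n_B) + 1 = 2*6*6/12 + 1 = 7.0000.
        Var[R] = 2*n_A*n_B*(2*n_A*n_B - n_A - n_B) / ((n_A+n_B)^2 * (n_A+n_B-1)) = 4320/1584 = 2.7273.
        SD[R] = 1.6514.
Step 4: R = E[R], so z = 0 with no continuity correction.
Step 5: Two-sided p-value via normal approximation = 2*(1 - Phi(|z|)) = 1.000000.
Step 6: alpha = 0.1. fail to reject H0.

R = 7, z = 0.0000, p = 1.000000, fail to reject H0.


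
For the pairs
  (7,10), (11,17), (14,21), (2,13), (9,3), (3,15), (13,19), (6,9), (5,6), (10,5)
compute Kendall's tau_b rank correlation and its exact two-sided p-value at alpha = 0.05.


Step 1: Enumerate the 45 unordered pairs (i,j) with i<j and classify each by sign(x_j-x_i) * sign(y_j-y_i).
  (1,2):dx=+4,dy=+7->C; (1,3):dx=+7,dy=+11->C; (1,4):dx=-5,dy=+3->D; (1,5):dx=+2,dy=-7->D
  (1,6):dx=-4,dy=+5->D; (1,7):dx=+6,dy=+9->C; (1,8):dx=-1,dy=-1->C; (1,9):dx=-2,dy=-4->C
  (1,10):dx=+3,dy=-5->D; (2,3):dx=+3,dy=+4->C; (2,4):dx=-9,dy=-4->C; (2,5):dx=-2,dy=-14->C
  (2,6):dx=-8,dy=-2->C; (2,7):dx=+2,dy=+2->C; (2,8):dx=-5,dy=-8->C; (2,9):dx=-6,dy=-11->C
  (2,10):dx=-1,dy=-12->C; (3,4):dx=-12,dy=-8->C; (3,5):dx=-5,dy=-18->C; (3,6):dx=-11,dy=-6->C
  (3,7):dx=-1,dy=-2->C; (3,8):dx=-8,dy=-12->C; (3,9):dx=-9,dy=-15->C; (3,10):dx=-4,dy=-16->C
  (4,5):dx=+7,dy=-10->D; (4,6):dx=+1,dy=+2->C; (4,7):dx=+11,dy=+6->C; (4,8):dx=+4,dy=-4->D
  (4,9):dx=+3,dy=-7->D; (4,10):dx=+8,dy=-8->D; (5,6):dx=-6,dy=+12->D; (5,7):dx=+4,dy=+16->C
  (5,8):dx=-3,dy=+6->D; (5,9):dx=-4,dy=+3->D; (5,10):dx=+1,dy=+2->C; (6,7):dx=+10,dy=+4->C
  (6,8):dx=+3,dy=-6->D; (6,9):dx=+2,dy=-9->D; (6,10):dx=+7,dy=-10->D; (7,8):dx=-7,dy=-10->C
  (7,9):dx=-8,dy=-13->C; (7,10):dx=-3,dy=-14->C; (8,9):dx=-1,dy=-3->C; (8,10):dx=+4,dy=-4->D
  (9,10):dx=+5,dy=-1->D
Step 2: C = 29, D = 16, total pairs = 45.
Step 3: tau = (C - D)/(n(n-1)/2) = (29 - 16)/45 = 0.288889.
Step 4: Exact two-sided p-value (enumerate n! = 3628800 permutations of y under H0): p = 0.291248.
Step 5: alpha = 0.05. fail to reject H0.

tau_b = 0.2889 (C=29, D=16), p = 0.291248, fail to reject H0.


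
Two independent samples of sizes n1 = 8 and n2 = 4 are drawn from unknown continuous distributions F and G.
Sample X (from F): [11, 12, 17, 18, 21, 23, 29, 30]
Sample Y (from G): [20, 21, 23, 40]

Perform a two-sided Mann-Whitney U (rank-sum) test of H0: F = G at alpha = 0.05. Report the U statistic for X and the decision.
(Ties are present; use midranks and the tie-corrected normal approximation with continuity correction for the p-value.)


Step 1: Combine and sort all 12 observations; assign midranks.
sorted (value, group): (11,X), (12,X), (17,X), (18,X), (20,Y), (21,X), (21,Y), (23,X), (23,Y), (29,X), (30,X), (40,Y)
ranks: 11->1, 12->2, 17->3, 18->4, 20->5, 21->6.5, 21->6.5, 23->8.5, 23->8.5, 29->10, 30->11, 40->12
Step 2: Rank sum for X: R1 = 1 + 2 + 3 + 4 + 6.5 + 8.5 + 10 + 11 = 46.
Step 3: U_X = R1 - n1(n1+1)/2 = 46 - 8*9/2 = 46 - 36 = 10.
       U_Y = n1*n2 - U_X = 32 - 10 = 22.
Step 4: Ties are present, so use the tie-corrected normal approximation (with continuity correction) for the p-value.
Step 5: p-value = 0.348547; compare to alpha = 0.05. fail to reject H0.

U_X = 10, p = 0.348547, fail to reject H0 at alpha = 0.05.


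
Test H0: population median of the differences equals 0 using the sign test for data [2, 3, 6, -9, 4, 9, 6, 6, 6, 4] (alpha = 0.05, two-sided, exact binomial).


Step 1: Discard zero differences. Original n = 10; n_eff = number of nonzero differences = 10.
Nonzero differences (with sign): +2, +3, +6, -9, +4, +9, +6, +6, +6, +4
Step 2: Count signs: positive = 9, negative = 1.
Step 3: Under H0: P(positive) = 0.5, so the number of positives S ~ Bin(10, 0.5).
Step 4: Two-sided exact p-value = sum of Bin(10,0.5) probabilities at or below the observed probability = 0.021484.
Step 5: alpha = 0.05. reject H0.

n_eff = 10, pos = 9, neg = 1, p = 0.021484, reject H0.


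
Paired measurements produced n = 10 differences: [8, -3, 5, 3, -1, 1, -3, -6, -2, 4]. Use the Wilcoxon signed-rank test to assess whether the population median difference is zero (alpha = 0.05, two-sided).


Step 1: Drop any zero differences (none here) and take |d_i|.
|d| = [8, 3, 5, 3, 1, 1, 3, 6, 2, 4]
Step 2: Midrank |d_i| (ties get averaged ranks).
ranks: |8|->10, |3|->5, |5|->8, |3|->5, |1|->1.5, |1|->1.5, |3|->5, |6|->9, |2|->3, |4|->7
Step 3: Attach original signs; sum ranks with positive sign and with negative sign.
W+ = 10 + 8 + 5 + 1.5 + 7 = 31.5
W- = 5 + 1.5 + 5 + 9 + 3 = 23.5
(Check: W+ + W- = 55 should equal n(n+1)/2 = 55.)
Step 4: Test statistic W = min(W+, W-) = 23.5.
Step 5: Ties in |d|, so use the tie-corrected normal approximation.
        E[W] = n(n+1)/4 = 10*11/4 = 27.5.
        Tie groups: |d|=1 (t=2), |d|=3 (t=3); sum(t^3 - t) = 30.
        Var[W] = n(n+1)(2n+1)/24 - sum(t^3-t)/48 = 2310/24 - 30/48 = 95.625.
        z = (W - E[W]) / sqrt(Var[W]) = (23.5 - 27.5) / 9.7788 = -0.4090.
        Two-sided p = 2*Phi(z) = 0.682504.
Step 6: alpha = 0.05. fail to reject H0.

W+ = 31.5, W- = 23.5, W = min = 23.5, p = 0.682504, fail to reject H0.


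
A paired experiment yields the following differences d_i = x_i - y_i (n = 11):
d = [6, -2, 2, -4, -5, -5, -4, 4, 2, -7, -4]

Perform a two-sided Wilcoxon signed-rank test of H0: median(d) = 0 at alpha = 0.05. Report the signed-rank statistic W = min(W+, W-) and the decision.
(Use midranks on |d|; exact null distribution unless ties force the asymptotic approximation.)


Step 1: Drop any zero differences (none here) and take |d_i|.
|d| = [6, 2, 2, 4, 5, 5, 4, 4, 2, 7, 4]
Step 2: Midrank |d_i| (ties get averaged ranks).
ranks: |6|->10, |2|->2, |2|->2, |4|->5.5, |5|->8.5, |5|->8.5, |4|->5.5, |4|->5.5, |2|->2, |7|->11, |4|->5.5
Step 3: Attach original signs; sum ranks with positive sign and with negative sign.
W+ = 10 + 2 + 5.5 + 2 = 19.5
W- = 2 + 5.5 + 8.5 + 8.5 + 5.5 + 11 + 5.5 = 46.5
(Check: W+ + W- = 66 should equal n(n+1)/2 = 66.)
Step 4: Test statistic W = min(W+, W-) = 19.5.
Step 5: Ties in |d|, so use the tie-corrected normal approximation.
        E[W] = n(n+1)/4 = 11*12/4 = 33.
        Tie groups: |d|=2 (t=3), |d|=4 (t=4), |d|=5 (t=2); sum(t^3 - t) = 90.
        Var[W] = n(n+1)(2n+1)/24 - sum(t^3-t)/48 = 3036/24 - 90/48 = 124.625.
        z = (W - E[W]) / sqrt(Var[W]) = (19.5 - 33) / 11.1636 = -1.2093.
        Two-sided p = 2*Phi(z) = 0.226551.
Step 6: alpha = 0.05. fail to reject H0.

W+ = 19.5, W- = 46.5, W = min = 19.5, p = 0.226551, fail to reject H0.


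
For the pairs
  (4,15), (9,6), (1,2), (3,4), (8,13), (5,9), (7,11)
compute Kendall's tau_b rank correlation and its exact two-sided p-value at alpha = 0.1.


Step 1: Enumerate the 21 unordered pairs (i,j) with i<j and classify each by sign(x_j-x_i) * sign(y_j-y_i).
  (1,2):dx=+5,dy=-9->D; (1,3):dx=-3,dy=-13->C; (1,4):dx=-1,dy=-11->C; (1,5):dx=+4,dy=-2->D
  (1,6):dx=+1,dy=-6->D; (1,7):dx=+3,dy=-4->D; (2,3):dx=-8,dy=-4->C; (2,4):dx=-6,dy=-2->C
  (2,5):dx=-1,dy=+7->D; (2,6):dx=-4,dy=+3->D; (2,7):dx=-2,dy=+5->D; (3,4):dx=+2,dy=+2->C
  (3,5):dx=+7,dy=+11->C; (3,6):dx=+4,dy=+7->C; (3,7):dx=+6,dy=+9->C; (4,5):dx=+5,dy=+9->C
  (4,6):dx=+2,dy=+5->C; (4,7):dx=+4,dy=+7->C; (5,6):dx=-3,dy=-4->C; (5,7):dx=-1,dy=-2->C
  (6,7):dx=+2,dy=+2->C
Step 2: C = 14, D = 7, total pairs = 21.
Step 3: tau = (C - D)/(n(n-1)/2) = (14 - 7)/21 = 0.333333.
Step 4: Exact two-sided p-value (enumerate n! = 5040 permutations of y under H0): p = 0.381349.
Step 5: alpha = 0.1. fail to reject H0.

tau_b = 0.3333 (C=14, D=7), p = 0.381349, fail to reject H0.


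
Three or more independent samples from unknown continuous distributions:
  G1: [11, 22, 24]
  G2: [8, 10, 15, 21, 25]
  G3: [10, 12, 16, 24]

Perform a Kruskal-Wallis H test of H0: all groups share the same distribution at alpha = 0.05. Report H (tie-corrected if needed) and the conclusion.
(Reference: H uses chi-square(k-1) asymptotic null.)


Step 1: Combine all N = 12 observations and assign midranks.
sorted (value, group, rank): (8,G2,1), (10,G2,2.5), (10,G3,2.5), (11,G1,4), (12,G3,5), (15,G2,6), (16,G3,7), (21,G2,8), (22,G1,9), (24,G1,10.5), (24,G3,10.5), (25,G2,12)
Step 2: Sum ranks within each group.
R_1 = 23.5 (n_1 = 3)
R_2 = 29.5 (n_2 = 5)
R_3 = 25 (n_3 = 4)
Step 3: H = 12/(N(N+1)) * sum(R_i^2/n_i) - 3(N+1)
     = 12/(12*13) * (23.5^2/3 + 29.5^2/5 + 25^2/4) - 3*13
     = 0.076923 * 514.383 - 39
     = 0.567949.
Step 4: Ties present; correction factor C = 1 - 12/(12^3 - 12) = 0.993007. Corrected H = 0.567949 / 0.993007 = 0.571948.
Step 5: Under H0, H ~ chi^2(2); p-value = 0.751282.
Step 6: alpha = 0.05. fail to reject H0.

H = 0.5719, df = 2, p = 0.751282, fail to reject H0.


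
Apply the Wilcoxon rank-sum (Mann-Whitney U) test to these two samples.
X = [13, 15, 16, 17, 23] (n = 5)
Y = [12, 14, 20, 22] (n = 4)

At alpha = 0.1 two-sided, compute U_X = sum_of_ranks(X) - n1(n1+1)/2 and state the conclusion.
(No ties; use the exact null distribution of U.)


Step 1: Combine and sort all 9 observations; assign midranks.
sorted (value, group): (12,Y), (13,X), (14,Y), (15,X), (16,X), (17,X), (20,Y), (22,Y), (23,X)
ranks: 12->1, 13->2, 14->3, 15->4, 16->5, 17->6, 20->7, 22->8, 23->9
Step 2: Rank sum for X: R1 = 2 + 4 + 5 + 6 + 9 = 26.
Step 3: U_X = R1 - n1(n1+1)/2 = 26 - 5*6/2 = 26 - 15 = 11.
       U_Y = n1*n2 - U_X = 20 - 11 = 9.
Step 4: No ties, so the exact null distribution of U (based on enumerating the C(9,5) = 126 equally likely rank assignments) gives the two-sided p-value.
Step 5: p-value = 0.904762; compare to alpha = 0.1. fail to reject H0.

U_X = 11, p = 0.904762, fail to reject H0 at alpha = 0.1.


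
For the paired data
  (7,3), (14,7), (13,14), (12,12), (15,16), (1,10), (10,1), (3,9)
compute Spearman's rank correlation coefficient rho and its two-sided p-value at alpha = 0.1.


Step 1: Rank x and y separately (midranks; no ties here).
rank(x): 7->3, 14->7, 13->6, 12->5, 15->8, 1->1, 10->4, 3->2
rank(y): 3->2, 7->3, 14->7, 12->6, 16->8, 10->5, 1->1, 9->4
Step 2: d_i = R_x(i) - R_y(i); compute d_i^2.
  (3-2)^2=1, (7-3)^2=16, (6-7)^2=1, (5-6)^2=1, (8-8)^2=0, (1-5)^2=16, (4-1)^2=9, (2-4)^2=4
sum(d^2) = 48.
Step 3: rho = 1 - 6*48 / (8*(8^2 - 1)) = 1 - 288/504 = 0.428571.
Step 4: Under H0, t = rho * sqrt((n-2)/(1-rho^2)) = 1.1619 ~ t(6).
Step 5: Two-sided p-value from the t-distribution with 6 df = 0.289403.
Step 6: alpha = 0.1. fail to reject H0.

rho = 0.4286, p = 0.289403, fail to reject H0 at alpha = 0.1.
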